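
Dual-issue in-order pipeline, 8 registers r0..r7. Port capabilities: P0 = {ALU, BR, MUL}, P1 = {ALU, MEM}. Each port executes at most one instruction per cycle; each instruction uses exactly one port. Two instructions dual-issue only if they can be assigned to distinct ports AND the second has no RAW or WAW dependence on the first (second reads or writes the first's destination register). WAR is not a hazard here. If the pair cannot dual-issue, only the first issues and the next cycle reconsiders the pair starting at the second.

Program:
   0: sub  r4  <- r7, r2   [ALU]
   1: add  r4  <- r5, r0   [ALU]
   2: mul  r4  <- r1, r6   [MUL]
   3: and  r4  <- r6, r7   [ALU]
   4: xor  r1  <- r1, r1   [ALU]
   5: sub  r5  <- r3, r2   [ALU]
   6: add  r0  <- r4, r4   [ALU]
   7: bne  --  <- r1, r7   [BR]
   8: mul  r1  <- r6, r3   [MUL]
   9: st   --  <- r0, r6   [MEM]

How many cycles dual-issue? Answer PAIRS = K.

t=0 i0:sub ; WAW r4
t=1 i1:add ; WAW r4
t=2 i2:mul ; WAW r4
t=3 i3/i4:and;xor ; dual
t=4 i5/i6:sub;add ; dual
t=5 i7:bne ; no-port BR/MUL
t=6 i8/i9:mul;st ; dual

PAIRS = 3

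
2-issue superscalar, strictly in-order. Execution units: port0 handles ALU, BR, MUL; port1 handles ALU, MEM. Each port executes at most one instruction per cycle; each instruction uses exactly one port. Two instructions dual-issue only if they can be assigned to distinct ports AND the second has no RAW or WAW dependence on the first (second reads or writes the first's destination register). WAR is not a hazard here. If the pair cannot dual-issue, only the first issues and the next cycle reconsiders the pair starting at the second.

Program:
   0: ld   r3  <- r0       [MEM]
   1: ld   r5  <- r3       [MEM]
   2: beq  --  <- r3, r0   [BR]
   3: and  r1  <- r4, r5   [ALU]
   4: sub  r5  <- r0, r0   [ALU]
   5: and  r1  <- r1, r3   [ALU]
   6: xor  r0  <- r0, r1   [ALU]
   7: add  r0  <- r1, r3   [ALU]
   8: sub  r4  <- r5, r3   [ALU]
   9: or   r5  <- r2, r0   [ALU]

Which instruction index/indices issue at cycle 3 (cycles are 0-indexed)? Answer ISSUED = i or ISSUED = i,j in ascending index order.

ISSUED = 5

c0: i0 ld  no-port MEM/MEM
c1: i1+i2 ld/beq  dual
c2: i3+i4 and/sub  dual
c3: i5 and  RAW r1
c4: i6 xor  WAW r0
c5: i7+i8 add/sub  dual
c6: i9 or  tail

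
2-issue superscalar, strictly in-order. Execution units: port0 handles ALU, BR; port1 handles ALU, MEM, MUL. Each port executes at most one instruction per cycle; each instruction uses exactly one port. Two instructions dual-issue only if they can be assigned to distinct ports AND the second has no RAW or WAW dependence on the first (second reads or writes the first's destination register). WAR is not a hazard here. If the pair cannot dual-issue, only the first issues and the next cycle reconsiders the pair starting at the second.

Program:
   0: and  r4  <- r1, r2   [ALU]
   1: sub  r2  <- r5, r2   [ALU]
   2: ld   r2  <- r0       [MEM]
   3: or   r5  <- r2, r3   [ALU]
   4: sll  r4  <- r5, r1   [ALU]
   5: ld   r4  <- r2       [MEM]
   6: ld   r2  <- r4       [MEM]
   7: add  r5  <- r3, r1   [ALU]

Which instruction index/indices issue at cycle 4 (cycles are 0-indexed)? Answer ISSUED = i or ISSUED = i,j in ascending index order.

ISSUED = 5

#0 head=0: and/sub i0+i1 dual
#1 head=2: ld i2 RAW r2
#2 head=3: or i3 RAW r5
#3 head=4: sll i4 WAW r4
#4 head=5: ld i5 no-port MEM/MEM
#5 head=6: ld/add i6+i7 dual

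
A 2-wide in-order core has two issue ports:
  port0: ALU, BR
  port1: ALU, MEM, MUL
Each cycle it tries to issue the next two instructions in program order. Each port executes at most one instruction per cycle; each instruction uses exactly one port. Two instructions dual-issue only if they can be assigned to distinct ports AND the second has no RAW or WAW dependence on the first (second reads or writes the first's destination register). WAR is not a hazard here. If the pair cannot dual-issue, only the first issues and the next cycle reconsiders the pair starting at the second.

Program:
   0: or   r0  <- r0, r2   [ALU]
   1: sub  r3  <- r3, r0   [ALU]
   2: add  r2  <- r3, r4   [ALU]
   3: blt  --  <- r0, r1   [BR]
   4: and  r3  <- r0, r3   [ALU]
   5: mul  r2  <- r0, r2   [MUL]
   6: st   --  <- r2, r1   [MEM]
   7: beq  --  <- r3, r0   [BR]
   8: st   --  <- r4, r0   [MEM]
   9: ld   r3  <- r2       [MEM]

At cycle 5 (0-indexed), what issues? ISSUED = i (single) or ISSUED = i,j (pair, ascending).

ISSUED = 8

  cy0 -> i0 (or) RAW r0
  cy1 -> i1 (sub) RAW r3
  cy2 -> i2&i3 (add+blt) 2-wide
  cy3 -> i4&i5 (and+mul) 2-wide
  cy4 -> i6&i7 (st+beq) 2-wide
  cy5 -> i8 (st) no-port MEM/MEM
  cy6 -> i9 (ld) tail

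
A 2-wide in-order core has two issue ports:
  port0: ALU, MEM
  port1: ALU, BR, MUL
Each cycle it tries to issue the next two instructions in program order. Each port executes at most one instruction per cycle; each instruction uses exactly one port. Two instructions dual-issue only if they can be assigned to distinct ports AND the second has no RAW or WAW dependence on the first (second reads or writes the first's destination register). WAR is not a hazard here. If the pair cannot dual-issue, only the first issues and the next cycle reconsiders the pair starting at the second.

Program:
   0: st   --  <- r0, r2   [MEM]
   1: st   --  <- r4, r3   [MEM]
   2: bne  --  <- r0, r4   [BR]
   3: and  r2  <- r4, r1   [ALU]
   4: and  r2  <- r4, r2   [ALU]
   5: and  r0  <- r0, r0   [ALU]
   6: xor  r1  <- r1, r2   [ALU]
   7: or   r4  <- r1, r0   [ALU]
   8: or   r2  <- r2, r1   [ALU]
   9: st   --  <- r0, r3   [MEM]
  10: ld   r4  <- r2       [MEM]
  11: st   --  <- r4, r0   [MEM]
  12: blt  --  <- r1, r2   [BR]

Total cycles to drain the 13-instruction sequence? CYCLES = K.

CYCLES = 9

t=0 i0:st ; no-port MEM/MEM
t=1 i1&i2:st bne ; dual
t=2 i3:and ; RAW+WAW r2
t=3 i4&i5:and and ; dual
t=4 i6:xor ; RAW r1
t=5 i7&i8:or or ; dual
t=6 i9:st ; no-port MEM/MEM
t=7 i10:ld ; no-port MEM/MEM
t=8 i11&i12:st blt ; dual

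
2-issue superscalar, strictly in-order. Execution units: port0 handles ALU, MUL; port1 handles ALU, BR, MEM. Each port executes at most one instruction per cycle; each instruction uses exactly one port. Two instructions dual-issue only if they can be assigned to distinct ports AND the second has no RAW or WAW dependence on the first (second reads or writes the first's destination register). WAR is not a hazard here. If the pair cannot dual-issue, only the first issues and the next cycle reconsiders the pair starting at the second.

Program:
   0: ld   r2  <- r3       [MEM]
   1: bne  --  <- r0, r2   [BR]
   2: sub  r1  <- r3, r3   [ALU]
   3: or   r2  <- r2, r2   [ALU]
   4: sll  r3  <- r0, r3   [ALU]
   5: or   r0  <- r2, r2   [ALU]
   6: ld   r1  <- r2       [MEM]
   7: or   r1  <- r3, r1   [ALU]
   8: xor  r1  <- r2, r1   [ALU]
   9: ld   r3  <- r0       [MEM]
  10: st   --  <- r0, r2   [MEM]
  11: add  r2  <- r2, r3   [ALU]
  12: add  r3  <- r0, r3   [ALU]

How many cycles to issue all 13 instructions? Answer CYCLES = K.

CYCLES = 8

t=0 i0:ld ; no-port MEM/BR
t=1 i1,i2:bne sub ; pair
t=2 i3,i4:or sll ; pair
t=3 i5,i6:or ld ; pair
t=4 i7:or ; RAW+WAW r1
t=5 i8,i9:xor ld ; pair
t=6 i10,i11:st add ; pair
t=7 i12:add ; tail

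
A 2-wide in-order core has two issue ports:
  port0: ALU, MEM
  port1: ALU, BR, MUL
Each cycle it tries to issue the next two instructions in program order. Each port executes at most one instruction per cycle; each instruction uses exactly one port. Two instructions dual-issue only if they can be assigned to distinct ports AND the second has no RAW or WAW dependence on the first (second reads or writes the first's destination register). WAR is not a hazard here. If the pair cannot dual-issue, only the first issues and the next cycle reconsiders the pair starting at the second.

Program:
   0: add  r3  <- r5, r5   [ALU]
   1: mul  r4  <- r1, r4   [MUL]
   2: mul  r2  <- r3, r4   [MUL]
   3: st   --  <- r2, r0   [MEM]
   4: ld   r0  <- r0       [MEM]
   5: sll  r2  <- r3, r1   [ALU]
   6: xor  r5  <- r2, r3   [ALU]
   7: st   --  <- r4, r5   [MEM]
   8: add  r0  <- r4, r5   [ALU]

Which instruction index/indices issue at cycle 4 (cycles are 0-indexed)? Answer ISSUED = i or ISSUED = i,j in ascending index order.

ISSUED = 6

  cy0 -> i0&i1 (add.ALU mul.MUL) pair
  cy1 -> i2 (mul.MUL) RAW r2
  cy2 -> i3 (st.MEM) no-port MEM/MEM
  cy3 -> i4&i5 (ld.MEM sll.ALU) pair
  cy4 -> i6 (xor.ALU) RAW r5
  cy5 -> i7&i8 (st.MEM add.ALU) pair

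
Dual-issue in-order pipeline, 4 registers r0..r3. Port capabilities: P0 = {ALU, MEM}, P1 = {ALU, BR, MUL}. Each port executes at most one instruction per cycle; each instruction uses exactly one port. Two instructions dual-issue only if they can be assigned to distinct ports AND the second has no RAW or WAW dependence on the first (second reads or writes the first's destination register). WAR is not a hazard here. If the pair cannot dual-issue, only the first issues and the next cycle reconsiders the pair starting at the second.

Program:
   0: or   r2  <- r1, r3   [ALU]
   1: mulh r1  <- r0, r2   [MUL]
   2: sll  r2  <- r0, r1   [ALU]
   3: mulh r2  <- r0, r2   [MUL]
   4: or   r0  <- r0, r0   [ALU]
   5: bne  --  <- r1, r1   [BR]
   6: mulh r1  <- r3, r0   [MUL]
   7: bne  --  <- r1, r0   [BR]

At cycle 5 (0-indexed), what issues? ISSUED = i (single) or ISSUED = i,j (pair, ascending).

ISSUED = 6

[0] i0  or.ALU  -- RAW r2
[1] i1  mulh.MUL  -- RAW r1
[2] i2  sll.ALU  -- RAW+WAW r2
[3] i3+i4  mulh.MUL+or.ALU  -- pair
[4] i5  bne.BR  -- no-port BR/MUL
[5] i6  mulh.MUL  -- no-port MUL/BR
[6] i7  bne.BR  -- tail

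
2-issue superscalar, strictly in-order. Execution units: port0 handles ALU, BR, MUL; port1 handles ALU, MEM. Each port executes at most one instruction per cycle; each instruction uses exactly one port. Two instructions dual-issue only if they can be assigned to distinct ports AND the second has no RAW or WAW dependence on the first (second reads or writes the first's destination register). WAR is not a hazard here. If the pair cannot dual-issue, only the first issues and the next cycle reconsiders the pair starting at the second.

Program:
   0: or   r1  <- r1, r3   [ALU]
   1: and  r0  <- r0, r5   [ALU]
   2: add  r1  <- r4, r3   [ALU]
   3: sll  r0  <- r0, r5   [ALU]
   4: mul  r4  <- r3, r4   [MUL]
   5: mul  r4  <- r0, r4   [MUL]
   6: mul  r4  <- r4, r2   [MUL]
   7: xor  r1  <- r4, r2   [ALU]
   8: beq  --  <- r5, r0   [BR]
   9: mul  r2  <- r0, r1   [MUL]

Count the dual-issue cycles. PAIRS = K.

PAIRS = 3

#0 head=0: or.ALU and.ALU i0,i1 dual
#1 head=2: add.ALU sll.ALU i2,i3 dual
#2 head=4: mul.MUL i4 no-port MUL/MUL
#3 head=5: mul.MUL i5 no-port MUL/MUL
#4 head=6: mul.MUL i6 RAW r4
#5 head=7: xor.ALU beq.BR i7,i8 dual
#6 head=9: mul.MUL i9 tail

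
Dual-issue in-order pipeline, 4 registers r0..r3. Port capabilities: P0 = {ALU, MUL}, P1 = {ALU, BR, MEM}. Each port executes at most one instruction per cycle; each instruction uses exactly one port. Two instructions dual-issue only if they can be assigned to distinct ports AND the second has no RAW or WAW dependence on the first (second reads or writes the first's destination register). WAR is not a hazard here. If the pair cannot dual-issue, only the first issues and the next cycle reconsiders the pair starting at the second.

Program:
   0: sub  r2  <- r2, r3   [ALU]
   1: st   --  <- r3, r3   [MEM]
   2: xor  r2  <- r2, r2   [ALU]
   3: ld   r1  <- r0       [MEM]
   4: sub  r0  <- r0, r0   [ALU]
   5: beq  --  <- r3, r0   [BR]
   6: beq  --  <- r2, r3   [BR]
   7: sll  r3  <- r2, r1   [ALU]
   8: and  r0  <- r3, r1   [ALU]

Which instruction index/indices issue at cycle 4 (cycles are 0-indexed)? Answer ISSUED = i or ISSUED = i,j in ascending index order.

  cy0 -> i0&i1 (sub;st) 2-wide
  cy1 -> i2&i3 (xor;ld) 2-wide
  cy2 -> i4 (sub) RAW r0
  cy3 -> i5 (beq) no-port BR/BR
  cy4 -> i6&i7 (beq;sll) 2-wide
  cy5 -> i8 (and) tail

ISSUED = 6,7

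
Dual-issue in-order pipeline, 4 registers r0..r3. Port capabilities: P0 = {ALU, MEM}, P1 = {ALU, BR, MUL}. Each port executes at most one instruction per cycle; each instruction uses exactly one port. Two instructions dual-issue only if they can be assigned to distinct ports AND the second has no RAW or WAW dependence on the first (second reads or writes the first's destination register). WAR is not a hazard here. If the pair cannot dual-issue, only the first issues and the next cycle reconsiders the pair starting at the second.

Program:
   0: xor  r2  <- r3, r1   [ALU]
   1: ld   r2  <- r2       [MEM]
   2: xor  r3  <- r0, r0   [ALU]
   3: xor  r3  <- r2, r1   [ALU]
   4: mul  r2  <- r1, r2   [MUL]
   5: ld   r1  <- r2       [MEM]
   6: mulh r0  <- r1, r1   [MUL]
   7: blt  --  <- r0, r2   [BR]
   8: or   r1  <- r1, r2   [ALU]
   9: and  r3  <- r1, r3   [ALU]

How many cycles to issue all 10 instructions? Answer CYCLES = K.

CYCLES = 7

[0] i0  xor.ALU  -- RAW+WAW r2
[1] i1,i2  ld.MEM+xor.ALU  -- pair
[2] i3,i4  xor.ALU+mul.MUL  -- pair
[3] i5  ld.MEM  -- RAW r1
[4] i6  mulh.MUL  -- no-port MUL/BR
[5] i7,i8  blt.BR+or.ALU  -- pair
[6] i9  and.ALU  -- tail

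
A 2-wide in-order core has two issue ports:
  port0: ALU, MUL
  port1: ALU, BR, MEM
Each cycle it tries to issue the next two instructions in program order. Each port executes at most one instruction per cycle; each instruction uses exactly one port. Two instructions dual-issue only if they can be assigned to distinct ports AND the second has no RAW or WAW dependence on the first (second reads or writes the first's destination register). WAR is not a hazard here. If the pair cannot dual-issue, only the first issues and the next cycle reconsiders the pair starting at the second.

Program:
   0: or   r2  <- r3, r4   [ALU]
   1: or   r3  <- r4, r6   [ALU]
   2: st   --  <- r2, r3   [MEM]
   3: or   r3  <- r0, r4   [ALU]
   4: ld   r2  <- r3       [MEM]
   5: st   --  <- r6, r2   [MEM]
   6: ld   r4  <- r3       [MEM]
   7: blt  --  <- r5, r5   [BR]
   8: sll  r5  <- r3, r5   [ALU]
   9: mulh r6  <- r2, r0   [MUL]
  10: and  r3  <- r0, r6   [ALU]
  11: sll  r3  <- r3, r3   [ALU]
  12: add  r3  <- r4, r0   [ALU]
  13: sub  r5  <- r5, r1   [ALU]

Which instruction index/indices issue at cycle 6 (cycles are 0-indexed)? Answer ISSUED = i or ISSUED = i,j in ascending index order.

[0] i0/i1  or.ALU+or.ALU  -- 2-wide
[1] i2/i3  st.MEM+or.ALU  -- 2-wide
[2] i4  ld.MEM  -- no-port MEM/MEM
[3] i5  st.MEM  -- no-port MEM/MEM
[4] i6  ld.MEM  -- no-port MEM/BR
[5] i7/i8  blt.BR+sll.ALU  -- 2-wide
[6] i9  mulh.MUL  -- RAW r6
[7] i10  and.ALU  -- RAW+WAW r3
[8] i11  sll.ALU  -- WAW r3
[9] i12/i13  add.ALU+sub.ALU  -- 2-wide

ISSUED = 9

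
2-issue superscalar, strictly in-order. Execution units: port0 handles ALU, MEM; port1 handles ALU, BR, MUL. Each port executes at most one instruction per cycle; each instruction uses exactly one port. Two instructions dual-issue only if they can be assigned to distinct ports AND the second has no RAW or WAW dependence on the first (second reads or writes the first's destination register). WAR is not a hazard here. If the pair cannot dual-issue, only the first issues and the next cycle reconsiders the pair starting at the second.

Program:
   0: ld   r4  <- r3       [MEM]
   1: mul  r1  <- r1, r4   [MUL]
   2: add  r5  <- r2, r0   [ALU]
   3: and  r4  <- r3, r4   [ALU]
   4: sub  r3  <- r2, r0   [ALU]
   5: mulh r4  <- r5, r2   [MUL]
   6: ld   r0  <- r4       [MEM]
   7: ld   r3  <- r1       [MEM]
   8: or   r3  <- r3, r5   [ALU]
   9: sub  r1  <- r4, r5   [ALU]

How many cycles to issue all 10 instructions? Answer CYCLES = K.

c0: i0 ld.MEM  RAW r4
c1: i1&i2 mul.MUL/add.ALU  2-wide
c2: i3&i4 and.ALU/sub.ALU  2-wide
c3: i5 mulh.MUL  RAW r4
c4: i6 ld.MEM  no-port MEM/MEM
c5: i7 ld.MEM  RAW+WAW r3
c6: i8&i9 or.ALU/sub.ALU  2-wide

CYCLES = 7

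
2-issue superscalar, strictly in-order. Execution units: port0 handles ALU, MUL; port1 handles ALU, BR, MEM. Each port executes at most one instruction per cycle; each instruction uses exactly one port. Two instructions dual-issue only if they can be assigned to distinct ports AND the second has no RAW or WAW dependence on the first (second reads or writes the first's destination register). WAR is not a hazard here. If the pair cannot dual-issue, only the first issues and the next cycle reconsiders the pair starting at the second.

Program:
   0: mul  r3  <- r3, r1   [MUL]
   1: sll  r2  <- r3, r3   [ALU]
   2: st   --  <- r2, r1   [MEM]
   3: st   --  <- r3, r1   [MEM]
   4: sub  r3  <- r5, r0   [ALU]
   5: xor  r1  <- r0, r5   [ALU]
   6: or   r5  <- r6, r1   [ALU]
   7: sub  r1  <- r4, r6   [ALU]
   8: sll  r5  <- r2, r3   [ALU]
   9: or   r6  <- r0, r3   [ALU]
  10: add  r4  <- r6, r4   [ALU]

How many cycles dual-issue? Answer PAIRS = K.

0. mul @i0  | RAW r3
1. sll @i1  | RAW r2
2. st @i2  | no-port MEM/MEM
3. st;sub @i3,i4  | pair
4. xor @i5  | RAW r1
5. or;sub @i6,i7  | pair
6. sll;or @i8,i9  | pair
7. add @i10  | tail

PAIRS = 3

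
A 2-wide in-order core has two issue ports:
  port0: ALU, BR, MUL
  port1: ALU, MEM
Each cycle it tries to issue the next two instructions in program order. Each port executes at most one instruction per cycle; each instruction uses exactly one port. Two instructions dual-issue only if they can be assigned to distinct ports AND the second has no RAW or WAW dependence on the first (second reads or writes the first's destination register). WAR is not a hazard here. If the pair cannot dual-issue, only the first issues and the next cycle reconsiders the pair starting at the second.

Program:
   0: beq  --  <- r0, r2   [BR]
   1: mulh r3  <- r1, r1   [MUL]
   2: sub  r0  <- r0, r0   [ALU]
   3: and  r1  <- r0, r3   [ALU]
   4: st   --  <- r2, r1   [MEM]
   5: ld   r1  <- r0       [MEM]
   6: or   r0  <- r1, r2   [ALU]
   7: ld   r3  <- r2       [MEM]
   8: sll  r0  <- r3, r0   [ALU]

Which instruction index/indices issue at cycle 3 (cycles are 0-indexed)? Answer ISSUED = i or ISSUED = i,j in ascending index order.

0. beq @i0  | no-port BR/MUL
1. mulh+sub @i1&i2  | 2-wide
2. and @i3  | RAW r1
3. st @i4  | no-port MEM/MEM
4. ld @i5  | RAW r1
5. or+ld @i6&i7  | 2-wide
6. sll @i8  | tail

ISSUED = 4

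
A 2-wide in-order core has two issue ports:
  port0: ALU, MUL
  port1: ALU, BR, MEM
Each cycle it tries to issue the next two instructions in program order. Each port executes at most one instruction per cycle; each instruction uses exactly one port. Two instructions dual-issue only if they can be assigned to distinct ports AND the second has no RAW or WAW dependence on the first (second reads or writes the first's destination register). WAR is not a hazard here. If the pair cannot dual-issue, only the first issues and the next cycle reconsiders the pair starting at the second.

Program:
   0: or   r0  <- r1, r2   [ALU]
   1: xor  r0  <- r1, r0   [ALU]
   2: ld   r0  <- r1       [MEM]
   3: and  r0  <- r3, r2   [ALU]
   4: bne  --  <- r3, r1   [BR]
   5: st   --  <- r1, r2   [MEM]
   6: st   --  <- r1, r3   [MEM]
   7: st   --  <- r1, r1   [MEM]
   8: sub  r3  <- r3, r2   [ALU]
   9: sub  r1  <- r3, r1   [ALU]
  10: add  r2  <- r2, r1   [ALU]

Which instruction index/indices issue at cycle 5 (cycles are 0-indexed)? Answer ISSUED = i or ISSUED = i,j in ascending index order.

t=0 i0:or.ALU ; RAW+WAW r0
t=1 i1:xor.ALU ; WAW r0
t=2 i2:ld.MEM ; WAW r0
t=3 i3,i4:and.ALU/bne.BR ; dual
t=4 i5:st.MEM ; no-port MEM/MEM
t=5 i6:st.MEM ; no-port MEM/MEM
t=6 i7,i8:st.MEM/sub.ALU ; dual
t=7 i9:sub.ALU ; RAW r1
t=8 i10:add.ALU ; tail

ISSUED = 6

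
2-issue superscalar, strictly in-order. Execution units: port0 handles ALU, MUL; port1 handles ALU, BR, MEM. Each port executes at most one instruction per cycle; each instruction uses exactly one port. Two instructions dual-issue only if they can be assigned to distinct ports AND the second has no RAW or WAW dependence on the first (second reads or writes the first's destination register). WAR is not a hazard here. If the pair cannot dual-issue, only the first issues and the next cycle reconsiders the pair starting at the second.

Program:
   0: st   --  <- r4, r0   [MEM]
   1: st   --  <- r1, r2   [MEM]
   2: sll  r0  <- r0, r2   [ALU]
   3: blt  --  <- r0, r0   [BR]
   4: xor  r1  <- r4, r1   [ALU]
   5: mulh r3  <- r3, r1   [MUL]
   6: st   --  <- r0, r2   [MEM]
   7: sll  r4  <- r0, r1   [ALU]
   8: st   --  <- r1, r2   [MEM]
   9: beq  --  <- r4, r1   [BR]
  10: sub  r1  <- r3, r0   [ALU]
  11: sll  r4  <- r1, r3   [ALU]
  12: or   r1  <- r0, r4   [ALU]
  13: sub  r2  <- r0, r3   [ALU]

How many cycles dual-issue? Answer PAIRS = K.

PAIRS = 6

[0] i0  st.MEM  -- no-port MEM/MEM
[1] i1+i2  st.MEM sll.ALU  -- 2-wide
[2] i3+i4  blt.BR xor.ALU  -- 2-wide
[3] i5+i6  mulh.MUL st.MEM  -- 2-wide
[4] i7+i8  sll.ALU st.MEM  -- 2-wide
[5] i9+i10  beq.BR sub.ALU  -- 2-wide
[6] i11  sll.ALU  -- RAW r4
[7] i12+i13  or.ALU sub.ALU  -- 2-wide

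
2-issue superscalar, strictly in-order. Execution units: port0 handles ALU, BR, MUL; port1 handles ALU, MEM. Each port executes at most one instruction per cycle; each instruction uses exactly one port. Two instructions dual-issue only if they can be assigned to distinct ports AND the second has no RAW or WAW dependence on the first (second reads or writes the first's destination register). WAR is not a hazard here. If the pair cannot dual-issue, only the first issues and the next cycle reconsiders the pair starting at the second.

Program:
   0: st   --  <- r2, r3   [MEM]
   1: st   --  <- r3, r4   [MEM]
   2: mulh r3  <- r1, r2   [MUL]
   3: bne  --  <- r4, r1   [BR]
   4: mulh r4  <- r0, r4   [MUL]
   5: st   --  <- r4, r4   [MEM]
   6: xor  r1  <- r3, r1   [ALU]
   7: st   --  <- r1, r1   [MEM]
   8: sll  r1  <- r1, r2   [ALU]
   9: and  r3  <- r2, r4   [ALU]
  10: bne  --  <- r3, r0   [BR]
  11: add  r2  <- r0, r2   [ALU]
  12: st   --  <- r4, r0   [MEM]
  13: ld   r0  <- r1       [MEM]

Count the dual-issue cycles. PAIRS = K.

t=0 i0:st ; no-port MEM/MEM
t=1 i1,i2:st mulh ; 2-wide
t=2 i3:bne ; no-port BR/MUL
t=3 i4:mulh ; RAW r4
t=4 i5,i6:st xor ; 2-wide
t=5 i7,i8:st sll ; 2-wide
t=6 i9:and ; RAW r3
t=7 i10,i11:bne add ; 2-wide
t=8 i12:st ; no-port MEM/MEM
t=9 i13:ld ; tail

PAIRS = 4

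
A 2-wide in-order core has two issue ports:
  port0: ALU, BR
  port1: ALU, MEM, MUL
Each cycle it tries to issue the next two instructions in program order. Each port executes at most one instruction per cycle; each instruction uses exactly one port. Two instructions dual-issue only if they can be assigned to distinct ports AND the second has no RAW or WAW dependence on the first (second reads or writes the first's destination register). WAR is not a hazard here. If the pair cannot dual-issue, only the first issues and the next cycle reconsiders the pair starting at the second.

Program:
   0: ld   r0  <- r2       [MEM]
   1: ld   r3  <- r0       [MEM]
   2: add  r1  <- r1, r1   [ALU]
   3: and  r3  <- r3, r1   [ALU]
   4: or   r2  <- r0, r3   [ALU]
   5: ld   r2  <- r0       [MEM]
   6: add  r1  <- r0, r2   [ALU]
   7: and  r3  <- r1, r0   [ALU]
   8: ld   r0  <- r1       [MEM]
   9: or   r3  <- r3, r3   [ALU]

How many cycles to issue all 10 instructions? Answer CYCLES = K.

CYCLES = 8

t=0 i0:ld.MEM ; no-port MEM/MEM
t=1 i1,i2:ld.MEM/add.ALU ; 2-wide
t=2 i3:and.ALU ; RAW r3
t=3 i4:or.ALU ; WAW r2
t=4 i5:ld.MEM ; RAW r2
t=5 i6:add.ALU ; RAW r1
t=6 i7,i8:and.ALU/ld.MEM ; 2-wide
t=7 i9:or.ALU ; tail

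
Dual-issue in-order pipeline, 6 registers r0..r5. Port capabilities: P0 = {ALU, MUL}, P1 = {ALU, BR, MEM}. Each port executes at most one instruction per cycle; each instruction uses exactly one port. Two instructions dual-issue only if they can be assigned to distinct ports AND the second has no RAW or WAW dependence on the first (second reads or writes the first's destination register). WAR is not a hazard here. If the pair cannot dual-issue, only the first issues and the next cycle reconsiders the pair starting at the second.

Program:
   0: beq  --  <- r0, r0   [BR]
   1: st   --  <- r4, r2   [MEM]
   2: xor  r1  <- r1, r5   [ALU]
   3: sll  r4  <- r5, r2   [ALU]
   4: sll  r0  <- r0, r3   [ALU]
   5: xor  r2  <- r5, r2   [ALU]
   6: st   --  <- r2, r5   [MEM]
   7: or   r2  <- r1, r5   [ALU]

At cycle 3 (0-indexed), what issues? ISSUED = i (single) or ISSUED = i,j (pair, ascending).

t=0 i0:beq ; no-port BR/MEM
t=1 i1+i2:st xor ; pair
t=2 i3+i4:sll sll ; pair
t=3 i5:xor ; RAW r2
t=4 i6+i7:st or ; pair

ISSUED = 5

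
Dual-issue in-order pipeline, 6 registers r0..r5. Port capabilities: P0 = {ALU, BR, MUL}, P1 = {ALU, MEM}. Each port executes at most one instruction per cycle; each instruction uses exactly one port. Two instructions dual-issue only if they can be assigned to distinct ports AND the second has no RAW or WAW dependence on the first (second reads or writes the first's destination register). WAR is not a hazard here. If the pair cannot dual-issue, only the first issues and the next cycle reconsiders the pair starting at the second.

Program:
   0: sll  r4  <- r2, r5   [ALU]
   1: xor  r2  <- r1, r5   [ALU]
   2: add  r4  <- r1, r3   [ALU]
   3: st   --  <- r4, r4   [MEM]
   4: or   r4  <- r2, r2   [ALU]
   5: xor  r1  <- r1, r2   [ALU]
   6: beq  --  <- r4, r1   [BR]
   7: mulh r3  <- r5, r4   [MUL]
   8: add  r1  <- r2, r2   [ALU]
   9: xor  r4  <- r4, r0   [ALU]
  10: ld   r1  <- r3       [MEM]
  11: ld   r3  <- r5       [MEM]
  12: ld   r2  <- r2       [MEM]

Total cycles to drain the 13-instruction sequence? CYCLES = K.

CYCLES = 9

0. sll.ALU/xor.ALU @i0+i1  | pair
1. add.ALU @i2  | RAW r4
2. st.MEM/or.ALU @i3+i4  | pair
3. xor.ALU @i5  | RAW r1
4. beq.BR @i6  | no-port BR/MUL
5. mulh.MUL/add.ALU @i7+i8  | pair
6. xor.ALU/ld.MEM @i9+i10  | pair
7. ld.MEM @i11  | no-port MEM/MEM
8. ld.MEM @i12  | tail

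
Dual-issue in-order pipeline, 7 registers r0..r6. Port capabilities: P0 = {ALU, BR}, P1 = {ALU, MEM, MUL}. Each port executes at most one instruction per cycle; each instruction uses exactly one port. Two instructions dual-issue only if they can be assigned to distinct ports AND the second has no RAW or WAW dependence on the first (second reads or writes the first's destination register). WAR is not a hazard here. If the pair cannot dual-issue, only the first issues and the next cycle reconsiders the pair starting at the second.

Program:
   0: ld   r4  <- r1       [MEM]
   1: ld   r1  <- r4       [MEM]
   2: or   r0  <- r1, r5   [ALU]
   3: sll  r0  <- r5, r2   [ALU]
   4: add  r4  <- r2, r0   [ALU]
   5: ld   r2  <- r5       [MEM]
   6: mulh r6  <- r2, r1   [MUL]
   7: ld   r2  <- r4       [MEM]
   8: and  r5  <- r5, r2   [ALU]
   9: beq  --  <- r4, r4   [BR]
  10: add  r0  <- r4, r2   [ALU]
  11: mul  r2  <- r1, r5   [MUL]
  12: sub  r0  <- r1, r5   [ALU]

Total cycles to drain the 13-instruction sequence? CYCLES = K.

CYCLES = 10

  cy0 -> i0 (ld.MEM) no-port MEM/MEM
  cy1 -> i1 (ld.MEM) RAW r1
  cy2 -> i2 (or.ALU) WAW r0
  cy3 -> i3 (sll.ALU) RAW r0
  cy4 -> i4,i5 (add.ALU+ld.MEM) dual
  cy5 -> i6 (mulh.MUL) no-port MUL/MEM
  cy6 -> i7 (ld.MEM) RAW r2
  cy7 -> i8,i9 (and.ALU+beq.BR) dual
  cy8 -> i10,i11 (add.ALU+mul.MUL) dual
  cy9 -> i12 (sub.ALU) tail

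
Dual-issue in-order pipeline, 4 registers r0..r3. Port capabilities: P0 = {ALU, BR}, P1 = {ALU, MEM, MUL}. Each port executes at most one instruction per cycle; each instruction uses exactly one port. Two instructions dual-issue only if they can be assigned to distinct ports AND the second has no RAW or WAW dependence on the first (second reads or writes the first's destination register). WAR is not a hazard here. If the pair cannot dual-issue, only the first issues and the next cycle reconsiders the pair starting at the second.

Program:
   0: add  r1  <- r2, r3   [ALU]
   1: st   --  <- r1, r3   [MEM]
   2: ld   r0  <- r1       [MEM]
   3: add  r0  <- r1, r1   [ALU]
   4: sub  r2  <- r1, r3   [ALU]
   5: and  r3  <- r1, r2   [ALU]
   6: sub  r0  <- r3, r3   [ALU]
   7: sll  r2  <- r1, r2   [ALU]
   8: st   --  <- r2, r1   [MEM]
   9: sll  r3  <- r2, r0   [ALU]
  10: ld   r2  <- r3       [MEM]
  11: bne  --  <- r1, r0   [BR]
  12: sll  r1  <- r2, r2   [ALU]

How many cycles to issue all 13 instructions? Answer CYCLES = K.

CYCLES = 9

c0: i0 add.ALU  RAW r1
c1: i1 st.MEM  no-port MEM/MEM
c2: i2 ld.MEM  WAW r0
c3: i3&i4 add.ALU sub.ALU  2-wide
c4: i5 and.ALU  RAW r3
c5: i6&i7 sub.ALU sll.ALU  2-wide
c6: i8&i9 st.MEM sll.ALU  2-wide
c7: i10&i11 ld.MEM bne.BR  2-wide
c8: i12 sll.ALU  tail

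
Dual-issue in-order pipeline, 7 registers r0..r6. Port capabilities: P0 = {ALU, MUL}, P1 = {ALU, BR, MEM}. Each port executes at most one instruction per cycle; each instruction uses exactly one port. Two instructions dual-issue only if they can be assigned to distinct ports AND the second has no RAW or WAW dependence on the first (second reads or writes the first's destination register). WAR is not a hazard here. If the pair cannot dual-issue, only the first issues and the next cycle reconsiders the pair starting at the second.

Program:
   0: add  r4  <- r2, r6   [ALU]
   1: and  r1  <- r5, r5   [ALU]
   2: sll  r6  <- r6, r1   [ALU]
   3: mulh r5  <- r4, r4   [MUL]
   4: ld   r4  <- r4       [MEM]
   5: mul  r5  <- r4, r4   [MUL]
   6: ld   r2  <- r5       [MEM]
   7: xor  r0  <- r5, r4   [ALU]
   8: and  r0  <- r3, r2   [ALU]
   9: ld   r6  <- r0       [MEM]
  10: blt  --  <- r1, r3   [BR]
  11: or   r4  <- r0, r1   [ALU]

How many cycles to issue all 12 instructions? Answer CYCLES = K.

0. add/and @i0/i1  | 2-wide
1. sll/mulh @i2/i3  | 2-wide
2. ld @i4  | RAW r4
3. mul @i5  | RAW r5
4. ld/xor @i6/i7  | 2-wide
5. and @i8  | RAW r0
6. ld @i9  | no-port MEM/BR
7. blt/or @i10/i11  | 2-wide

CYCLES = 8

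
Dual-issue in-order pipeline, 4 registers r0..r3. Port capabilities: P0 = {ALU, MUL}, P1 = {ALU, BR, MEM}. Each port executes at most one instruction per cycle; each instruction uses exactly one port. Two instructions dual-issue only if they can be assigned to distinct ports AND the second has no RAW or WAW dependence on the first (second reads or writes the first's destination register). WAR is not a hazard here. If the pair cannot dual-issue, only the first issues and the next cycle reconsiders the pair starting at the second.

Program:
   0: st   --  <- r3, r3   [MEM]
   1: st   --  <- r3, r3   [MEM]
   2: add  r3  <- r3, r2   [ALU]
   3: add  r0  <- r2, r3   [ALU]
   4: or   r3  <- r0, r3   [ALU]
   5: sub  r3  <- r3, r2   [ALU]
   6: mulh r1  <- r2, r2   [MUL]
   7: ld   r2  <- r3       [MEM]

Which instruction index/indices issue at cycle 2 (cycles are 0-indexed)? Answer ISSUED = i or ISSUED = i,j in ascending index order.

t=0 i0:st ; no-port MEM/MEM
t=1 i1+i2:st;add ; 2-wide
t=2 i3:add ; RAW r0
t=3 i4:or ; RAW+WAW r3
t=4 i5+i6:sub;mulh ; 2-wide
t=5 i7:ld ; tail

ISSUED = 3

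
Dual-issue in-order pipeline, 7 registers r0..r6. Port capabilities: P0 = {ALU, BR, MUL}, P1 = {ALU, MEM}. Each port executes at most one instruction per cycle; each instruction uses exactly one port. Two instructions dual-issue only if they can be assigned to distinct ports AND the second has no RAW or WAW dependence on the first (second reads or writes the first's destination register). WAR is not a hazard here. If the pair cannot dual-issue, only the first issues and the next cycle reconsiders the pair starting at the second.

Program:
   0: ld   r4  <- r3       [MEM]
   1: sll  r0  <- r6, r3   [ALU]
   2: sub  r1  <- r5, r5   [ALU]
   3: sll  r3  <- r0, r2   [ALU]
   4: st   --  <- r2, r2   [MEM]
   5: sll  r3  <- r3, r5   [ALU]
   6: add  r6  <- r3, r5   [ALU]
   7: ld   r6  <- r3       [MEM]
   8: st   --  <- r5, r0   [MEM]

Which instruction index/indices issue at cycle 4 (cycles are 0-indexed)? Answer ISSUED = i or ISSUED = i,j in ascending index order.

ISSUED = 7

0. ld.MEM+sll.ALU @i0/i1  | pair
1. sub.ALU+sll.ALU @i2/i3  | pair
2. st.MEM+sll.ALU @i4/i5  | pair
3. add.ALU @i6  | WAW r6
4. ld.MEM @i7  | no-port MEM/MEM
5. st.MEM @i8  | tail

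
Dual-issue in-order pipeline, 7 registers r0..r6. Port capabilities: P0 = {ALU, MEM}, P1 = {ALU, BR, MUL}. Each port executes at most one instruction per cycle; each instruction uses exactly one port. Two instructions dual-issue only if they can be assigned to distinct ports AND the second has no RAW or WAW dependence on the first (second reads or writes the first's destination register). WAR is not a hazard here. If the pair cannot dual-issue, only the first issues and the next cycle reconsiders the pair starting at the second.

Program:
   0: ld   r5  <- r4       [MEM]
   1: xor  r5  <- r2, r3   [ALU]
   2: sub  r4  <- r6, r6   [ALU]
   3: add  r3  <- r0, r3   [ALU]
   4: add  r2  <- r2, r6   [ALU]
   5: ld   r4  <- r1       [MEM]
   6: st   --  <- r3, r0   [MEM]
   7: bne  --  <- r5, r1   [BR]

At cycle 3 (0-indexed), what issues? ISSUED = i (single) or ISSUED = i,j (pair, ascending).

ISSUED = 5

0. ld.MEM @i0  | WAW r5
1. xor.ALU+sub.ALU @i1,i2  | pair
2. add.ALU+add.ALU @i3,i4  | pair
3. ld.MEM @i5  | no-port MEM/MEM
4. st.MEM+bne.BR @i6,i7  | pair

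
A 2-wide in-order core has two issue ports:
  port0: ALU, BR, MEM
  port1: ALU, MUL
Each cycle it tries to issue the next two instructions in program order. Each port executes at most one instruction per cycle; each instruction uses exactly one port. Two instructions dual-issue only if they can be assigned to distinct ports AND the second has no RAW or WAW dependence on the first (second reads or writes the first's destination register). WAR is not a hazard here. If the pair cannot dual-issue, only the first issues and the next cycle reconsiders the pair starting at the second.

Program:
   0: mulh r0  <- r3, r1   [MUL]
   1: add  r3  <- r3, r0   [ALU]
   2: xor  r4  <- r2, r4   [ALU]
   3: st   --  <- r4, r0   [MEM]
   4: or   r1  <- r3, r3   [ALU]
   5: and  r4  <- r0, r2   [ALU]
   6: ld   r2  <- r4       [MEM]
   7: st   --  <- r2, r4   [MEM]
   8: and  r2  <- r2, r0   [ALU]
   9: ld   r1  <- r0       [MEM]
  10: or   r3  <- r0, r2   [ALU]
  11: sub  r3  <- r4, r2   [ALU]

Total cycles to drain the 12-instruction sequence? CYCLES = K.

CYCLES = 8

t=0 i0:mulh ; RAW r0
t=1 i1,i2:add;xor ; pair
t=2 i3,i4:st;or ; pair
t=3 i5:and ; RAW r4
t=4 i6:ld ; no-port MEM/MEM
t=5 i7,i8:st;and ; pair
t=6 i9,i10:ld;or ; pair
t=7 i11:sub ; tail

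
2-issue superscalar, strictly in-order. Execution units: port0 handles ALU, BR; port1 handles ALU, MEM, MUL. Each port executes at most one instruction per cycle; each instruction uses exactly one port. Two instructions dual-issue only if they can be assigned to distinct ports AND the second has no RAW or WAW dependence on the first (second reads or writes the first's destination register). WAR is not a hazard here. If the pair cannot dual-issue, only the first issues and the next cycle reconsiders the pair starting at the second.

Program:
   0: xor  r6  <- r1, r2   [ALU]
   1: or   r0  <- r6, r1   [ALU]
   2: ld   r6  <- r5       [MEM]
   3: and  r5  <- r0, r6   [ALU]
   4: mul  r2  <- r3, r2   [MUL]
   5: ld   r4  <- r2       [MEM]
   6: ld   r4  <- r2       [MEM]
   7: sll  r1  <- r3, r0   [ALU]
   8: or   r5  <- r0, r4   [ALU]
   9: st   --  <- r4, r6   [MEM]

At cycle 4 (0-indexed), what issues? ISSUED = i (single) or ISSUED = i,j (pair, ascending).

ISSUED = 6,7

[0] i0  xor  -- RAW r6
[1] i1&i2  or/ld  -- pair
[2] i3&i4  and/mul  -- pair
[3] i5  ld  -- no-port MEM/MEM
[4] i6&i7  ld/sll  -- pair
[5] i8&i9  or/st  -- pair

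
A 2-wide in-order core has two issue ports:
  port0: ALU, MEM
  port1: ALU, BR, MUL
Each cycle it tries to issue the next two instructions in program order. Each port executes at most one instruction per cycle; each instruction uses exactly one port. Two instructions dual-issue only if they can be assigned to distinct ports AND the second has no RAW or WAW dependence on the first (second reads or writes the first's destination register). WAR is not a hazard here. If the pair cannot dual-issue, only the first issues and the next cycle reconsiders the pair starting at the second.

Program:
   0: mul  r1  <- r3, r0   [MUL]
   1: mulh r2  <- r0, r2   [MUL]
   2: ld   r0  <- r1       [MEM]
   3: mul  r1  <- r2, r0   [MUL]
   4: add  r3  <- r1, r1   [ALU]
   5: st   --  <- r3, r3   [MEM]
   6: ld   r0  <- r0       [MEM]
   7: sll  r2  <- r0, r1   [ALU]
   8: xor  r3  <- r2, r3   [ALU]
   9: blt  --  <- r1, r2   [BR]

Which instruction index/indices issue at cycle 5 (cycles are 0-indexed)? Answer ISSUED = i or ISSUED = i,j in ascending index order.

ISSUED = 6

c0: i0 mul  no-port MUL/MUL
c1: i1,i2 mulh+ld  2-wide
c2: i3 mul  RAW r1
c3: i4 add  RAW r3
c4: i5 st  no-port MEM/MEM
c5: i6 ld  RAW r0
c6: i7 sll  RAW r2
c7: i8,i9 xor+blt  2-wide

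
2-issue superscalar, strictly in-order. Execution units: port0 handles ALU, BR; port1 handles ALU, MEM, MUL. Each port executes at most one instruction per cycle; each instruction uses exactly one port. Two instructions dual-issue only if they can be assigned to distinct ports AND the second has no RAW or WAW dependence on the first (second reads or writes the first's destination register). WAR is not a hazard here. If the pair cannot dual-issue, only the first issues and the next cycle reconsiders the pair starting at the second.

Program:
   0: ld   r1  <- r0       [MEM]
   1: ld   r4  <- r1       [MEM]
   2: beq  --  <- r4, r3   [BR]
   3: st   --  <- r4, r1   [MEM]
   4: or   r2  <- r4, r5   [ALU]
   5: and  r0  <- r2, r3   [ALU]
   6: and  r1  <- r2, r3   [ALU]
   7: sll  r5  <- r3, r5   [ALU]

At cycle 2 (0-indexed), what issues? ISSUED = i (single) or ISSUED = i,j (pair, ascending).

ISSUED = 2,3

#0 head=0: ld i0 no-port MEM/MEM
#1 head=1: ld i1 RAW r4
#2 head=2: beq st i2,i3 2-wide
#3 head=4: or i4 RAW r2
#4 head=5: and and i5,i6 2-wide
#5 head=7: sll i7 tail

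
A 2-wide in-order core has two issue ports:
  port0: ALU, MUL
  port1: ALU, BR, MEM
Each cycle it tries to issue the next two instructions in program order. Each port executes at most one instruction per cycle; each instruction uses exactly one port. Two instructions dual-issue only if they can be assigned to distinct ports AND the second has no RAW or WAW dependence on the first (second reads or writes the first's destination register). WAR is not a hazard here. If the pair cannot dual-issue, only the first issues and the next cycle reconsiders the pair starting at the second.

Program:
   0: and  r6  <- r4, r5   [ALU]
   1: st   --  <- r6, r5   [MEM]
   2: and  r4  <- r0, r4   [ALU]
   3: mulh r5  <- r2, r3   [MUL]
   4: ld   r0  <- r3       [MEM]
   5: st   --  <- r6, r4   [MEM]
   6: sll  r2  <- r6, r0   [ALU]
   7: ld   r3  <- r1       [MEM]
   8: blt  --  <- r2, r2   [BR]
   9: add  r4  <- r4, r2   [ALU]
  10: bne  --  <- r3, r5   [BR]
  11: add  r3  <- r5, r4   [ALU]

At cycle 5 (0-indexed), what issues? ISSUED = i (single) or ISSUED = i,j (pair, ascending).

t=0 i0:and.ALU ; RAW r6
t=1 i1/i2:st.MEM+and.ALU ; dual
t=2 i3/i4:mulh.MUL+ld.MEM ; dual
t=3 i5/i6:st.MEM+sll.ALU ; dual
t=4 i7:ld.MEM ; no-port MEM/BR
t=5 i8/i9:blt.BR+add.ALU ; dual
t=6 i10/i11:bne.BR+add.ALU ; dual

ISSUED = 8,9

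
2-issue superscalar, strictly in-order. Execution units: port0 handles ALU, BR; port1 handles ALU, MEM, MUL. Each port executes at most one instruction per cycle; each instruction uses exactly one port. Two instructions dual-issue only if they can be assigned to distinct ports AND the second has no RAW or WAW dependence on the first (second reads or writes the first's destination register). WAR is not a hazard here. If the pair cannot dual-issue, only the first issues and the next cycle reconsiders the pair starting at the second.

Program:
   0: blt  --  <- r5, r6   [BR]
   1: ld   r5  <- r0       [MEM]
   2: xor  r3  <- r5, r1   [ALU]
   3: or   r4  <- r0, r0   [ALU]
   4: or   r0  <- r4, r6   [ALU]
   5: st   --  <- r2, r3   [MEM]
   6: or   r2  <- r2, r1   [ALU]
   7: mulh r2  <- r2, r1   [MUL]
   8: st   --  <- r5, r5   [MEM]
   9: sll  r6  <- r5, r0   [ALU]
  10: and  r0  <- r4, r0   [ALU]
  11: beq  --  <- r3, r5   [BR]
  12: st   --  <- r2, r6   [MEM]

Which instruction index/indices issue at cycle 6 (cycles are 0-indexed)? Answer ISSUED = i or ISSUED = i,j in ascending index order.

c0: i0/i1 blt+ld  pair
c1: i2/i3 xor+or  pair
c2: i4/i5 or+st  pair
c3: i6 or  RAW+WAW r2
c4: i7 mulh  no-port MUL/MEM
c5: i8/i9 st+sll  pair
c6: i10/i11 and+beq  pair
c7: i12 st  tail

ISSUED = 10,11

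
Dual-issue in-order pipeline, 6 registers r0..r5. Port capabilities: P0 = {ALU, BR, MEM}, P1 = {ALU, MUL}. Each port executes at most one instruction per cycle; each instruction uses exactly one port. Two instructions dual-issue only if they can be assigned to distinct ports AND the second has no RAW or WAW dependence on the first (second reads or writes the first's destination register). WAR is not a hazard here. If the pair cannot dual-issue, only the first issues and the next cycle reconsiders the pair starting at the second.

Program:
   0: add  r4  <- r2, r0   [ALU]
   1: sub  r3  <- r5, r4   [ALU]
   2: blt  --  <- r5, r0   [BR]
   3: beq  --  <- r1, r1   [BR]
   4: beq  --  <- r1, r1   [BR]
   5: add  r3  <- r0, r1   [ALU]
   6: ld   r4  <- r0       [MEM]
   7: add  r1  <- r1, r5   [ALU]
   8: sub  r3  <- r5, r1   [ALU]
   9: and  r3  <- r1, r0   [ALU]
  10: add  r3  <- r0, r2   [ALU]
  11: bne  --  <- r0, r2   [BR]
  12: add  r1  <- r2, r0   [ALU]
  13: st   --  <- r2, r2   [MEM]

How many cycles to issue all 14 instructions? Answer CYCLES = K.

c0: i0 add.ALU  RAW r4
c1: i1/i2 sub.ALU/blt.BR  dual
c2: i3 beq.BR  no-port BR/BR
c3: i4/i5 beq.BR/add.ALU  dual
c4: i6/i7 ld.MEM/add.ALU  dual
c5: i8 sub.ALU  WAW r3
c6: i9 and.ALU  WAW r3
c7: i10/i11 add.ALU/bne.BR  dual
c8: i12/i13 add.ALU/st.MEM  dual

CYCLES = 9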